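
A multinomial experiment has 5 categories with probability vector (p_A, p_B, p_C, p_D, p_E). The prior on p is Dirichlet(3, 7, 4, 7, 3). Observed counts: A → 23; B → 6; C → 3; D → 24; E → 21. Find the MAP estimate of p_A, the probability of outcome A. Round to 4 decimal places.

The posterior is Dirichlet(αᵢ + nᵢ) = Dirichlet(26, 13, 7, 31, 24).
For a Dirichlet(a₁,…,a_K) with all aᵢ > 1, the mode has j-th component (aⱼ − 1)/(Σaᵢ − K).
Here Σaᵢ = 101 and K = 5, so p_A = (26 − 1)/(101 − 5) = 25/96 ≈ 0.2604.

MAP estimate of p_A = 0.2604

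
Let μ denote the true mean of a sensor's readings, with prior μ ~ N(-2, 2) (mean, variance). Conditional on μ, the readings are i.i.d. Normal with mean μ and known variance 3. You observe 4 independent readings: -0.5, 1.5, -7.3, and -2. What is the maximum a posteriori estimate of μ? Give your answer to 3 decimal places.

n = 4; x̄ = ((-0.5) + 1.5 + (-7.3) + (-2))/4 = -8.3/4 = -2.075.
For a Normal prior and Normal likelihood with known variance, the posterior is Normal; its mode equals its mean, the precision-weighted average.
Prior precision 1/σ₀² = 1/2 = 0.5; data precision n/σ² = 4/3.
μ̂ = (0.5·(-2) + (4/3)·(-2.075)) / (0.5 + 4/3) = (-113/30)/(11/6) = -113/55 ≈ -2.055.

μ̂_MAP = -2.055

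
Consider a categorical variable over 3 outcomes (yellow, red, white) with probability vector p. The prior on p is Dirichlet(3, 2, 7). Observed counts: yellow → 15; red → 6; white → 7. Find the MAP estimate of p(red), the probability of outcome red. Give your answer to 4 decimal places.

The posterior is Dirichlet(αᵢ + nᵢ) = Dirichlet(18, 8, 14).
For a Dirichlet(a₁,…,a_K) with all aᵢ > 1, the mode has j-th component (aⱼ − 1)/(Σaᵢ − K).
Here Σaᵢ = 40 and K = 3, so p(red) = (8 − 1)/(40 − 3) = 7/37 ≈ 0.1892.

MAP estimate of p(red) = 0.1892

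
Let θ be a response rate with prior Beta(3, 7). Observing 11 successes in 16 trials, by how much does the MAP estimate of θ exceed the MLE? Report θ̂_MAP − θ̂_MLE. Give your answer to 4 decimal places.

Posterior is Beta(14, 12); MAP = (14−1)/(26−2) = 13/24 ≈ 0.54167.
MLE ignores the prior: θ̂_MLE = k/n = 11/16 ≈ 0.68750.
Difference = 13/24 − 11/16 = -7/48 ≈ -0.1458.

MAP − MLE = -0.1458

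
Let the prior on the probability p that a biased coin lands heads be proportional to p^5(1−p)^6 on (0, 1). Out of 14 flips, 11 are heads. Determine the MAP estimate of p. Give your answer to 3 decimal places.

The prior density ∝ p^5(1−p)^6 is the kernel of Beta(6, 7).
Data: 11 successes in 14 trials. The binomial likelihood contributes p^11(1−p)^3, so the posterior is Beta(6+11, 7+3) = Beta(17, 10).
For Beta(a, b) with a, b > 1 the mode is (a−1)/(a+b−2) = 16/25 ≈ 0.640.

p̂_MAP = 0.640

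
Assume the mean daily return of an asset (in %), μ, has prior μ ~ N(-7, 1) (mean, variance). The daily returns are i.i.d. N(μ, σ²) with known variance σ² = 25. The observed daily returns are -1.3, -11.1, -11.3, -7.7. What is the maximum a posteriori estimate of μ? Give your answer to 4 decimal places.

n = 4; x̄ = ((-1.3) + (-11.1) + (-11.3) + (-7.7))/4 = -31.4/4 = -7.85.
For a Normal prior and Normal likelihood with known variance, the posterior is Normal; its mode equals its mean, the precision-weighted average.
Prior precision 1/σ₀² = 1/1 = 1; data precision n/σ² = 4/25 = 0.16.
μ̂ = (1·(-7) + 0.16·(-7.85)) / (1 + 0.16) = (-8.256)/1.16 = -1032/145 ≈ -7.1172.

μ̂_MAP = -7.1172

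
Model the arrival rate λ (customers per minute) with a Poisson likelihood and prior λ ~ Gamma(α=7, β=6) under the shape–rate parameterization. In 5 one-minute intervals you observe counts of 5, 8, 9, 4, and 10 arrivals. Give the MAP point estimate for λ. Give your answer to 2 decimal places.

λ̂_MAP = 3.82

Σxᵢ = 5+8+9+4+10 = 36, with n = 5.
Posterior ∝ λ^6e^(−6λ) · λ^36e^(−5λ) = λ^42e^(−11λ), i.e. Gamma(shape=43, rate=11).
The mode of a Gamma(a, b) with a ≥ 1 (shape–rate) is (a−1)/b = 42/11 ≈ 3.82.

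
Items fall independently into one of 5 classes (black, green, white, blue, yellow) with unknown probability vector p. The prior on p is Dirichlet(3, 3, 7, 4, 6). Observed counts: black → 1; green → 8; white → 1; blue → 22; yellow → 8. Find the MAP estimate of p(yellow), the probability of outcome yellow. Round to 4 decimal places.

MAP estimate of p(yellow) = 0.2241

The posterior is Dirichlet(αᵢ + nᵢ) = Dirichlet(4, 11, 8, 26, 14).
For a Dirichlet(a₁,…,a_K) with all aᵢ > 1, the mode has j-th component (aⱼ − 1)/(Σaᵢ − K).
Here Σaᵢ = 63 and K = 5, so p(yellow) = (14 − 1)/(63 − 5) = 13/58 ≈ 0.2241.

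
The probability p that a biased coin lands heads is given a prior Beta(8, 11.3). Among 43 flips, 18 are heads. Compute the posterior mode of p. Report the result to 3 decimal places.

Prior: Beta(8, 11.3).
Data: 18 successes in 43 trials. The binomial likelihood contributes p^18(1−p)^25, so the posterior is Beta(8+18, 11.3+25) = Beta(26, 36.3).
For Beta(a, b) with a, b > 1 the mode is (a−1)/(a+b−2) = 25/60.3 ≈ 0.415.

p̂_MAP = 0.415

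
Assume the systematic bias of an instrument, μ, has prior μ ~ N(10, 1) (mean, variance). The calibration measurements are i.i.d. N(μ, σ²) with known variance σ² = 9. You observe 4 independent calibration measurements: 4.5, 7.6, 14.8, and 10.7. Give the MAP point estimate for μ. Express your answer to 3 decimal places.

n = 4; x̄ = (4.5 + 7.6 + 14.8 + 10.7)/4 = 37.6/4 = 9.4.
For a Normal prior and Normal likelihood with known variance, the posterior is Normal; its mode equals its mean, the precision-weighted average.
Prior precision 1/σ₀² = 1/1 = 1; data precision n/σ² = 4/9.
μ̂ = (1·10 + (4/9)·9.4) / (1 + 4/9) = (638/45)/(13/9) = 638/65 ≈ 9.815.

μ̂_MAP = 9.815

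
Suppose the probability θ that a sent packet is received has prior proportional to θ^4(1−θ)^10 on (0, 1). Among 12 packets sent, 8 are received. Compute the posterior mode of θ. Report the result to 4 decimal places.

The prior density ∝ θ^4(1−θ)^10 is the kernel of Beta(5, 11).
Data: 8 successes in 12 trials. The binomial likelihood contributes θ^8(1−θ)^4, so the posterior is Beta(5+8, 11+4) = Beta(13, 15).
For Beta(a, b) with a, b > 1 the mode is (a−1)/(a+b−2) = 12/26 ≈ 0.4615.

θ̂_MAP = 0.4615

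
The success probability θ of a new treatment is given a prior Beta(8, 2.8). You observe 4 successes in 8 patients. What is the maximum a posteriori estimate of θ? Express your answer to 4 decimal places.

Prior: Beta(8, 2.8).
Data: 4 successes in 8 trials. The binomial likelihood contributes θ^4(1−θ)^4, so the posterior is Beta(8+4, 2.8+4) = Beta(12, 6.8).
For Beta(a, b) with a, b > 1 the mode is (a−1)/(a+b−2) = 11/16.8 ≈ 0.6548.

θ̂_MAP = 0.6548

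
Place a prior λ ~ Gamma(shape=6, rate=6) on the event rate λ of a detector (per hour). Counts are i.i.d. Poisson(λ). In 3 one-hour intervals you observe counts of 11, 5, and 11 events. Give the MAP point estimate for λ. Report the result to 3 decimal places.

Σxᵢ = 11+5+11 = 27, with n = 3.
Posterior ∝ λ^5e^(−6λ) · λ^27e^(−3λ) = λ^32e^(−9λ), i.e. Gamma(shape=33, rate=9).
The mode of a Gamma(a, b) with a ≥ 1 (shape–rate) is (a−1)/b = 32/9 ≈ 3.556.

λ̂_MAP = 3.556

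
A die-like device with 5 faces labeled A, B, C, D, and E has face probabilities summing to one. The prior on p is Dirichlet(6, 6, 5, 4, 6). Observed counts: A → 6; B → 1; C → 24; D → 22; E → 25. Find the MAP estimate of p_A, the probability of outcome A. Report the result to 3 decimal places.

The posterior is Dirichlet(αᵢ + nᵢ) = Dirichlet(12, 7, 29, 26, 31).
For a Dirichlet(a₁,…,a_K) with all aᵢ > 1, the mode has j-th component (aⱼ − 1)/(Σaᵢ − K).
Here Σaᵢ = 105 and K = 5, so p_A = (12 − 1)/(105 − 5) = 11/100 ≈ 0.110.

MAP estimate of p_A = 0.110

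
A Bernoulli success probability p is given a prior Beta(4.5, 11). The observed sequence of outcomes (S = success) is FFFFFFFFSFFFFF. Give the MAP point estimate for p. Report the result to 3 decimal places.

p̂_MAP = 0.164

Prior: Beta(4.5, 11).
Data: 1 success in 14 trials (from the sequence). The binomial likelihood contributes p(1−p)^13, so the posterior is Beta(4.5+1, 11+13) = Beta(5.5, 24).
For Beta(a, b) with a, b > 1 the mode is (a−1)/(a+b−2) = 4.5/27.5 ≈ 0.164.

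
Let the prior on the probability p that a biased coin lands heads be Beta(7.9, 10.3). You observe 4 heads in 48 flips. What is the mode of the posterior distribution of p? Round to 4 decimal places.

Prior: Beta(7.9, 10.3).
Data: 4 successes in 48 trials. The binomial likelihood contributes p^4(1−p)^44, so the posterior is Beta(7.9+4, 10.3+44) = Beta(11.9, 54.3).
For Beta(a, b) with a, b > 1 the mode is (a−1)/(a+b−2) = 10.9/64.2 ≈ 0.1698.

p̂_MAP = 0.1698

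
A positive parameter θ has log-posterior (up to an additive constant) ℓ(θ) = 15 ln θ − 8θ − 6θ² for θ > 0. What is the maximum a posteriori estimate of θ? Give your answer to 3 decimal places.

ℓ'(θ) = 15/θ − 8 − 12θ. Setting this to zero and multiplying by θ: 12θ² + 8θ − 15 = 0.
θ = (−8 + √(8² + 4·12·15)) / (2·12) = (−8 + √784) / 24 = (−8 + 28)/24 = 5/6.
ℓ''(θ) = −15/θ² − 12 < 0, confirming a maximum.

θ̂_MAP = 0.833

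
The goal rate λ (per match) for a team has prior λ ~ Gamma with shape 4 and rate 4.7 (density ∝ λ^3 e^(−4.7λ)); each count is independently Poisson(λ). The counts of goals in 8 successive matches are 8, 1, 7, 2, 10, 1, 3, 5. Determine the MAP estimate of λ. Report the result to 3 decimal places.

λ̂_MAP = 3.150

Σxᵢ = 8+1+7+2+10+1+3+5 = 37, with n = 8.
Posterior ∝ λ^3e^(−4.7λ) · λ^37e^(−8λ) = λ^40e^(−12.7λ), i.e. Gamma(shape=41, rate=12.7).
The mode of a Gamma(a, b) with a ≥ 1 (shape–rate) is (a−1)/b = 40/12.7 ≈ 3.150.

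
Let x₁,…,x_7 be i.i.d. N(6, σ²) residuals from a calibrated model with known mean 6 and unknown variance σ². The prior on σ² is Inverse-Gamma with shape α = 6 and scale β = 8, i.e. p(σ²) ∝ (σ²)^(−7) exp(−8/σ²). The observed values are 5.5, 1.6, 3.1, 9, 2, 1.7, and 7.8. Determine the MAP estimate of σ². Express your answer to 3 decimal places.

Sum of squared deviations about the known mean: SS = (5.5−6)² + (1.6−6)² + (3.1−6)² + (9−6)² + (2−6)² + (1.7−6)² + (7.8−6)² = 74.75.
The Normal likelihood contributes (σ²)^(−n/2) exp(−SS/(2σ²)), so the posterior is Inverse-Gamma(α + n/2, β + SS/2) = Inverse-Gamma(9.5, 45.375).
The mode of Inverse-Gamma(a, b) is b/(a+1) = 45.375/10.5 ≈ 4.321.

σ̂²_MAP = 4.321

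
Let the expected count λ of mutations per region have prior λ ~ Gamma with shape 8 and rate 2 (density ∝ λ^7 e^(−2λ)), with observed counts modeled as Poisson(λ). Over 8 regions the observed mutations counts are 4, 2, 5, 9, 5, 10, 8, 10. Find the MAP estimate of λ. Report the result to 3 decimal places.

λ̂_MAP = 6.000

Σxᵢ = 4+2+5+9+5+10+8+10 = 53, with n = 8.
Posterior ∝ λ^7e^(−2λ) · λ^53e^(−8λ) = λ^60e^(−10λ), i.e. Gamma(shape=61, rate=10).
The mode of a Gamma(a, b) with a ≥ 1 (shape–rate) is (a−1)/b = 60/10 ≈ 6.000.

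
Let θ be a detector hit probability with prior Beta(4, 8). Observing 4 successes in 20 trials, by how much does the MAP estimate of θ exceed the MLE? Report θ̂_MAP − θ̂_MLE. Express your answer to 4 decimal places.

MAP − MLE = 0.0333

Posterior is Beta(8, 24); MAP = (8−1)/(32−2) = 7/30 ≈ 0.23333.
MLE ignores the prior: θ̂_MLE = k/n = 4/20 ≈ 0.20000.
Difference = 7/30 − 4/20 = 1/30 ≈ 0.0333.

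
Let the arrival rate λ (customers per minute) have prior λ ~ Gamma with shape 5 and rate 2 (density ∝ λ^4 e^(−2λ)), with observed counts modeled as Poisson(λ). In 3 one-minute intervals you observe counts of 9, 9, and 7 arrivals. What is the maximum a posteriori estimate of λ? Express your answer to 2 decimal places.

Σxᵢ = 9+9+7 = 25, with n = 3.
Posterior ∝ λ^4e^(−2λ) · λ^25e^(−3λ) = λ^29e^(−5λ), i.e. Gamma(shape=30, rate=5).
The mode of a Gamma(a, b) with a ≥ 1 (shape–rate) is (a−1)/b = 29/5 ≈ 5.80.

λ̂_MAP = 5.80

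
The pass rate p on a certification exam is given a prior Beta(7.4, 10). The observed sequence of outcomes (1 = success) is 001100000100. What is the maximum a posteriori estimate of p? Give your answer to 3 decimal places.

Prior: Beta(7.4, 10).
Data: 3 successes in 12 trials (from the sequence). The binomial likelihood contributes p^3(1−p)^9, so the posterior is Beta(7.4+3, 10+9) = Beta(10.4, 19).
For Beta(a, b) with a, b > 1 the mode is (a−1)/(a+b−2) = 9.4/27.4 ≈ 0.343.

p̂_MAP = 0.343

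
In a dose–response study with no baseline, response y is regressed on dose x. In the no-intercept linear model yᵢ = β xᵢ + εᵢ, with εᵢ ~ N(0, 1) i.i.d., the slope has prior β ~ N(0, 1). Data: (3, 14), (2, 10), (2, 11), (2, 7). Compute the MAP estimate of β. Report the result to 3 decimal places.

log p(β | y) = −Σ(yᵢ − βxᵢ)²/(2·1) − β²/(2·1) + const.
Setting the derivative to zero: Σxᵢ(yᵢ − βxᵢ)/1 − β/1 = 0, so β = Σxᵢyᵢ / (Σxᵢ² + σ²/τ²).
Σxᵢyᵢ = 3·14 + 2·10 + 2·11 + 2·7 = 98; Σxᵢ² = 21; σ²/τ² = 1.
β̂_MAP = 98 / (21 + 1) = 98/22 ≈ 4.455.

β̂_MAP = 4.455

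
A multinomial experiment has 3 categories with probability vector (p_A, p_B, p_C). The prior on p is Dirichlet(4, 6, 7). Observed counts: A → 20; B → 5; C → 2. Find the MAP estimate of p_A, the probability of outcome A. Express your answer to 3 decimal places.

The posterior is Dirichlet(αᵢ + nᵢ) = Dirichlet(24, 11, 9).
For a Dirichlet(a₁,…,a_K) with all aᵢ > 1, the mode has j-th component (aⱼ − 1)/(Σaᵢ − K).
Here Σaᵢ = 44 and K = 3, so p_A = (24 − 1)/(44 − 3) = 23/41 ≈ 0.561.

MAP estimate of p_A = 0.561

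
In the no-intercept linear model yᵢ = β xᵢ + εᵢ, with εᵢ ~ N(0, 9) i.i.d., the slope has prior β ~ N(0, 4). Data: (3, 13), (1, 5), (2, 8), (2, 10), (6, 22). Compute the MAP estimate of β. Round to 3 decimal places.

β̂_MAP = 3.769

log p(β | y) = −Σ(yᵢ − βxᵢ)²/(2·9) − β²/(2·4) + const.
Setting the derivative to zero: Σxᵢ(yᵢ − βxᵢ)/9 − β/4 = 0, so β = Σxᵢyᵢ / (Σxᵢ² + σ²/τ²).
Σxᵢyᵢ = 3·13 + 1·5 + 2·8 + 2·10 + 6·22 = 212; Σxᵢ² = 54; σ²/τ² = 2.25.
β̂_MAP = 212 / (54 + 2.25) = 212/56.25 ≈ 3.769.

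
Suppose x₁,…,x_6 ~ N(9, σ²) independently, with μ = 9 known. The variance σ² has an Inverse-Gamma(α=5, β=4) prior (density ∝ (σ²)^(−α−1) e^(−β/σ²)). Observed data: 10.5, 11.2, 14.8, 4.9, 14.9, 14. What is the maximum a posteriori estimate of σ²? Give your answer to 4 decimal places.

Sum of squared deviations about the known mean: SS = (10.5−9)² + (11.2−9)² + (14.8−9)² + (4.9−9)² + (14.9−9)² + (14−9)² = 117.35.
The Normal likelihood contributes (σ²)^(−n/2) exp(−SS/(2σ²)), so the posterior is Inverse-Gamma(α + n/2, β + SS/2) = Inverse-Gamma(8, 62.675).
The mode of Inverse-Gamma(a, b) is b/(a+1) = 62.675/9 ≈ 6.9639.

σ̂²_MAP = 6.9639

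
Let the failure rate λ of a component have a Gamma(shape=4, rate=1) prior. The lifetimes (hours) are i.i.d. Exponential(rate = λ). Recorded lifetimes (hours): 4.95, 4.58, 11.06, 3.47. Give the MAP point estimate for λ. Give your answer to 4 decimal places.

λ̂_MAP = 0.2793

The Exponential(rate=λ) likelihood is ∝ λ^n e^(−λΣtᵢ). Here n = 4 and Σtᵢ = 4.95 + 4.58 + 11.06 + 3.47 = 24.06.
Posterior ∝ λ^3e^(−1λ) · λ^4e^(−24.06λ) = λ^7e^(−25.06λ), i.e. Gamma(8, 25.06).
Mode = (a−1)/b = 7/25.06 ≈ 0.2793.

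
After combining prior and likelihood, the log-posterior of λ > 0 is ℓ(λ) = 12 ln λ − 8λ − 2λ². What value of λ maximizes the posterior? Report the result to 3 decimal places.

ℓ'(λ) = 12/λ − 8 − 4λ. Setting this to zero and multiplying by λ: 4λ² + 8λ − 12 = 0.
λ = (−8 + √(8² + 4·4·12)) / (2·4) = (−8 + √256) / 8 = (−8 + 16)/8 = 1.
ℓ''(λ) = −12/λ² − 4 < 0, confirming a maximum.

λ̂_MAP = 1.000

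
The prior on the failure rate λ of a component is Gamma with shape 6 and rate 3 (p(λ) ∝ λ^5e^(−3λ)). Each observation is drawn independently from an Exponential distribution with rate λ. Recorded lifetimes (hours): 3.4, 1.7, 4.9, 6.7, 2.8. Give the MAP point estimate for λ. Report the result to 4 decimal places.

The Exponential(rate=λ) likelihood is ∝ λ^n e^(−λΣtᵢ). Here n = 5 and Σtᵢ = 3.4 + 1.7 + 4.9 + 6.7 + 2.8 = 19.5.
Posterior ∝ λ^5e^(−3λ) · λ^5e^(−19.5λ) = λ^10e^(−22.5λ), i.e. Gamma(11, 22.5).
Mode = (a−1)/b = 10/22.5 ≈ 0.4444.

λ̂_MAP = 0.4444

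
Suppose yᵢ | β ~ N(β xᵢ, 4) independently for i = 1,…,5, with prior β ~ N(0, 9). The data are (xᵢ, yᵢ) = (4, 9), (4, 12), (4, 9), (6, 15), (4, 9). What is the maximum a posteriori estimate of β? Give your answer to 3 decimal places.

log p(β | y) = −Σ(yᵢ − βxᵢ)²/(2·4) − β²/(2·9) + const.
Setting the derivative to zero: Σxᵢ(yᵢ − βxᵢ)/4 − β/9 = 0, so β = Σxᵢyᵢ / (Σxᵢ² + σ²/τ²).
Σxᵢyᵢ = 4·9 + 4·12 + 4·9 + 6·15 + 4·9 = 246; Σxᵢ² = 100; σ²/τ² = 4/9.
β̂_MAP = 246 / (100 + 4/9) = 246/(904/9) = 1107/452 ≈ 2.449.

β̂_MAP = 2.449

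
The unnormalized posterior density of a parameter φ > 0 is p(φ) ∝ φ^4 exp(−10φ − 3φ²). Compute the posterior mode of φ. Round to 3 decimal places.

ℓ'(φ) = 4/φ − 10 − 6φ. Setting this to zero and multiplying by φ: 6φ² + 10φ − 4 = 0.
φ = (−10 + √(10² + 4·6·4)) / (2·6) = (−10 + √196) / 12 = (−10 + 14)/12 = 1/3.
ℓ''(φ) = −4/φ² − 6 < 0, confirming a maximum.

φ̂_MAP = 0.333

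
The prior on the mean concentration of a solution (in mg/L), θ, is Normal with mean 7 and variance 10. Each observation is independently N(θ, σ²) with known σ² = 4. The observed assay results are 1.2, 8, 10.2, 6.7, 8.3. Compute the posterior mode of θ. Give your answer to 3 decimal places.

n = 5; x̄ = (1.2 + 8 + 10.2 + 6.7 + 8.3)/5 = 34.4/5 = 6.88.
For a Normal prior and Normal likelihood with known variance, the posterior is Normal; its mode equals its mean, the precision-weighted average.
Prior precision 1/σ₀² = 1/10 = 0.1; data precision n/σ² = 5/4 = 1.25.
θ̂ = (0.1·7 + 1.25·6.88) / (0.1 + 1.25) = 9.3/1.35 = 62/9 ≈ 6.889.

θ̂_MAP = 6.889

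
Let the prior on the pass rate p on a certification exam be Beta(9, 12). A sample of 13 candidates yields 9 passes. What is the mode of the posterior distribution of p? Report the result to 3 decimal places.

Prior: Beta(9, 12).
Data: 9 successes in 13 trials. The binomial likelihood contributes p^9(1−p)^4, so the posterior is Beta(9+9, 12+4) = Beta(18, 16).
For Beta(a, b) with a, b > 1 the mode is (a−1)/(a+b−2) = 17/32 ≈ 0.531.

p̂_MAP = 0.531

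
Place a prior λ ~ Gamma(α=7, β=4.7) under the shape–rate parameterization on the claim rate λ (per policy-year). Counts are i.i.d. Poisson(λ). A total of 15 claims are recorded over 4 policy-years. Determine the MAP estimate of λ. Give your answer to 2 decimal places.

λ̂_MAP = 2.41

Σxᵢ = 15, n = 4.
Posterior ∝ λ^6e^(−4.7λ) · λ^15e^(−4λ) = λ^21e^(−8.7λ), i.e. Gamma(shape=22, rate=8.7).
The mode of a Gamma(a, b) with a ≥ 1 (shape–rate) is (a−1)/b = 21/8.7 ≈ 2.41.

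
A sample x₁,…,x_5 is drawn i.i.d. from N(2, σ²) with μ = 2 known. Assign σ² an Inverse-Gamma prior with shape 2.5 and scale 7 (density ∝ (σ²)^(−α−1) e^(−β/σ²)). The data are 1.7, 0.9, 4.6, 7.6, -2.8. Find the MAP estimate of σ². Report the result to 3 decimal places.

σ̂²_MAP = 6.372

Sum of squared deviations about the known mean: SS = (1.7−2)² + (0.9−2)² + (4.6−2)² + (7.6−2)² + (-2.8−2)² = 62.46.
The Normal likelihood contributes (σ²)^(−n/2) exp(−SS/(2σ²)), so the posterior is Inverse-Gamma(α + n/2, β + SS/2) = Inverse-Gamma(5, 38.23).
The mode of Inverse-Gamma(a, b) is b/(a+1) = 38.23/6 ≈ 6.372.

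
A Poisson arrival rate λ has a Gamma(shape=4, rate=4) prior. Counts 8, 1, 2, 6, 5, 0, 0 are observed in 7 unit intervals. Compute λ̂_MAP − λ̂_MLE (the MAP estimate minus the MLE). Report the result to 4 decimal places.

MAP − MLE = -0.8701

Σxᵢ = 22. Posterior is Gamma(26, 11); MAP = (26−1)/11 = 25/11 ≈ 2.27273.
MLE = x̄ = 22/7 ≈ 3.14286.
Difference = 25/11 − 22/7 = -67/77 ≈ -0.8701.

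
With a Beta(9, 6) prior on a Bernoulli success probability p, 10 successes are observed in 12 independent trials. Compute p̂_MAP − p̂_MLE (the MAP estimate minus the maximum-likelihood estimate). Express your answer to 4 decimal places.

MAP − MLE = -0.1133

Posterior is Beta(19, 8); MAP = (19−1)/(27−2) = 18/25 ≈ 0.72000.
MLE ignores the prior: p̂_MLE = k/n = 10/12 ≈ 0.83333.
Difference = 18/25 − 10/12 = -17/150 ≈ -0.1133.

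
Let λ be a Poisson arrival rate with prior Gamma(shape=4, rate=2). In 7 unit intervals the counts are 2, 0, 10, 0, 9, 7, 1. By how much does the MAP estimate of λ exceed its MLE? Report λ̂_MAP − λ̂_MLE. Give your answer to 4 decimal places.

MAP − MLE = -0.5873

Σxᵢ = 29. Posterior is Gamma(33, 9); MAP = (33−1)/9 = 32/9 ≈ 3.55556.
MLE = x̄ = 29/7 ≈ 4.14286.
Difference = 32/9 − 29/7 = -37/63 ≈ -0.5873.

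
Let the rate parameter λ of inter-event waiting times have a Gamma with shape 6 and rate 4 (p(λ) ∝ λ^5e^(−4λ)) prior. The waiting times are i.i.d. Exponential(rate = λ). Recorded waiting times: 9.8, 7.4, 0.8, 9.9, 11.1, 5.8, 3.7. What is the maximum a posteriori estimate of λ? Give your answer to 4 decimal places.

The Exponential(rate=λ) likelihood is ∝ λ^n e^(−λΣtᵢ). Here n = 7 and Σtᵢ = 9.8 + 7.4 + 0.8 + 9.9 + 11.1 + 5.8 + 3.7 = 48.5.
Posterior ∝ λ^5e^(−4λ) · λ^7e^(−48.5λ) = λ^12e^(−52.5λ), i.e. Gamma(13, 52.5).
Mode = (a−1)/b = 12/52.5 ≈ 0.2286.

λ̂_MAP = 0.2286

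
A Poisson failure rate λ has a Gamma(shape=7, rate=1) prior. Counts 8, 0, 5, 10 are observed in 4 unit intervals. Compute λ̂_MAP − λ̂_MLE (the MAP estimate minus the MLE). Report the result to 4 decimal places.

Σxᵢ = 23. Posterior is Gamma(30, 5); MAP = (30−1)/5 = 29/5 ≈ 5.80000.
MLE = x̄ = 23/4 ≈ 5.75000.
Difference = 29/5 − 23/4 = 1/20 ≈ 0.0500.

MAP − MLE = 0.0500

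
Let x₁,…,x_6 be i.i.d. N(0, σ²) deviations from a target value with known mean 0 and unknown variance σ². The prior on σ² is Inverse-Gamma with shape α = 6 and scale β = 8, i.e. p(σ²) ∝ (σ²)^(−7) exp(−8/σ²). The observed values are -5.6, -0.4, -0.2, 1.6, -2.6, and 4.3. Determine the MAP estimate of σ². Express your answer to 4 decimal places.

Sum of squared deviations about the known mean: SS = (-5.6−0)² + (-0.4−0)² + (-0.2−0)² + (1.6−0)² + (-2.6−0)² + (4.3−0)² = 59.37.
The Normal likelihood contributes (σ²)^(−n/2) exp(−SS/(2σ²)), so the posterior is Inverse-Gamma(α + n/2, β + SS/2) = Inverse-Gamma(9, 37.685).
The mode of Inverse-Gamma(a, b) is b/(a+1) = 37.685/10 ≈ 3.7685.

σ̂²_MAP = 3.7685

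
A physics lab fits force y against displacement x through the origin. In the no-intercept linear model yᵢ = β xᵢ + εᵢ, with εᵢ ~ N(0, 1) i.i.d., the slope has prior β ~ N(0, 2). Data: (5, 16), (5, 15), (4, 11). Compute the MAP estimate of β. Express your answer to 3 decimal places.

log p(β | y) = −Σ(yᵢ − βxᵢ)²/(2·1) − β²/(2·2) + const.
Setting the derivative to zero: Σxᵢ(yᵢ − βxᵢ)/1 − β/2 = 0, so β = Σxᵢyᵢ / (Σxᵢ² + σ²/τ²).
Σxᵢyᵢ = 5·16 + 5·15 + 4·11 = 199; Σxᵢ² = 66; σ²/τ² = 0.5.
β̂_MAP = 199 / (66 + 0.5) = 199/66.5 ≈ 2.992.

β̂_MAP = 2.992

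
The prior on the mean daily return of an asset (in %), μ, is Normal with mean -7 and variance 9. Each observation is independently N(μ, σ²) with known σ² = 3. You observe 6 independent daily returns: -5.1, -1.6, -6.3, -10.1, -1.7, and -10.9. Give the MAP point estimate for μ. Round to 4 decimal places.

μ̂_MAP = -6.0053

n = 6; x̄ = ((-5.1) + (-1.6) + (-6.3) + (-10.1) + (-1.7) + (-10.9))/6 = -35.7/6 = -5.95.
For a Normal prior and Normal likelihood with known variance, the posterior is Normal; its mode equals its mean, the precision-weighted average.
Prior precision 1/σ₀² = 1/9; data precision n/σ² = 6/3 = 2.
μ̂ = ((1/9)·(-7) + 2·(-5.95)) / (1/9 + 2) = (-1141/90)/(19/9) = -1141/190 ≈ -6.0053.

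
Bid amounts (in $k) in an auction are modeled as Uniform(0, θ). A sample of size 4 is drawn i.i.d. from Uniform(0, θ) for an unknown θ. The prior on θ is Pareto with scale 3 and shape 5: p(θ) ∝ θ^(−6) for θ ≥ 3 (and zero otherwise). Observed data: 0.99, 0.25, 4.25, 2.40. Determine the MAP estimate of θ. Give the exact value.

The Uniform(0, θ) likelihood is θ^(−n) for θ ≥ max(xᵢ), zero otherwise. Here max(xᵢ) = 4.25.
Posterior ∝ θ^(−6) · θ^(−4) = θ^(−10) on θ ≥ max(3, 4.25) = 4.25.
This density is strictly decreasing in θ, so the posterior mode lies at the lower boundary of the support.

θ̂_MAP = 4.25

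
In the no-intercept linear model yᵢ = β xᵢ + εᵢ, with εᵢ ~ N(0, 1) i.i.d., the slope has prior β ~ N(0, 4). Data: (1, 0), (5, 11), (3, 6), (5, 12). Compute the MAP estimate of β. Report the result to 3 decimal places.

log p(β | y) = −Σ(yᵢ − βxᵢ)²/(2·1) − β²/(2·4) + const.
Setting the derivative to zero: Σxᵢ(yᵢ − βxᵢ)/1 − β/4 = 0, so β = Σxᵢyᵢ / (Σxᵢ² + σ²/τ²).
Σxᵢyᵢ = 1·0 + 5·11 + 3·6 + 5·12 = 133; Σxᵢ² = 60; σ²/τ² = 0.25.
β̂_MAP = 133 / (60 + 0.25) = 133/60.25 ≈ 2.207.

β̂_MAP = 2.207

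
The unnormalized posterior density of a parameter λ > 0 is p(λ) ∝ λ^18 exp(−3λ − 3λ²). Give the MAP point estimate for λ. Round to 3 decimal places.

λ̂_MAP = 1.500

ℓ'(λ) = 18/λ − 3 − 6λ. Setting this to zero and multiplying by λ: 6λ² + 3λ − 18 = 0.
λ = (−3 + √(3² + 4·6·18)) / (2·6) = (−3 + √441) / 12 = (−3 + 21)/12 = 3/2.
ℓ''(λ) = −18/λ² − 6 < 0, confirming a maximum.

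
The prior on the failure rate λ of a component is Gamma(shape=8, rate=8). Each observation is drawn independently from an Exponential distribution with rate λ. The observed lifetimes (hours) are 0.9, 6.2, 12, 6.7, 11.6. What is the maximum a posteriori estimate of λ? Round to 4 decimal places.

λ̂_MAP = 0.2643

The Exponential(rate=λ) likelihood is ∝ λ^n e^(−λΣtᵢ). Here n = 5 and Σtᵢ = 0.9 + 6.2 + 12 + 6.7 + 11.6 = 37.4.
Posterior ∝ λ^7e^(−8λ) · λ^5e^(−37.4λ) = λ^12e^(−45.4λ), i.e. Gamma(13, 45.4).
Mode = (a−1)/b = 12/45.4 ≈ 0.2643.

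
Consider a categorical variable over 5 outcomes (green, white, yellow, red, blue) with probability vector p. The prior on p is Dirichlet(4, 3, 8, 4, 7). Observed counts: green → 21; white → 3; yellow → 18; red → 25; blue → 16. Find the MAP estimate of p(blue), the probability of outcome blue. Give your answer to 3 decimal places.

MAP estimate of p(blue) = 0.212

The posterior is Dirichlet(αᵢ + nᵢ) = Dirichlet(25, 6, 26, 29, 23).
For a Dirichlet(a₁,…,a_K) with all aᵢ > 1, the mode has j-th component (aⱼ − 1)/(Σaᵢ − K).
Here Σaᵢ = 109 and K = 5, so p(blue) = (23 − 1)/(109 − 5) = 22/104 ≈ 0.212.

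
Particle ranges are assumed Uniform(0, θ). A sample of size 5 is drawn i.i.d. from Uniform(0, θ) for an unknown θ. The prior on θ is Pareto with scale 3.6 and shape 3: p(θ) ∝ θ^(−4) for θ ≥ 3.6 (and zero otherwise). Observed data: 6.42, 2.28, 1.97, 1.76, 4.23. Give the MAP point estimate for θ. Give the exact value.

θ̂_MAP = 6.42

The Uniform(0, θ) likelihood is θ^(−n) for θ ≥ max(xᵢ), zero otherwise. Here max(xᵢ) = 6.42.
Posterior ∝ θ^(−4) · θ^(−5) = θ^(−9) on θ ≥ max(3.6, 6.42) = 6.42.
This density is strictly decreasing in θ, so the posterior mode lies at the lower boundary of the support.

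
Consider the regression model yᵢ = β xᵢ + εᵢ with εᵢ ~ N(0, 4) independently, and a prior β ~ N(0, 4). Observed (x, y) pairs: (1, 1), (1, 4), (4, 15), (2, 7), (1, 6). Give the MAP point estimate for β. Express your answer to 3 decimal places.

log p(β | y) = −Σ(yᵢ − βxᵢ)²/(2·4) − β²/(2·4) + const.
Setting the derivative to zero: Σxᵢ(yᵢ − βxᵢ)/4 − β/4 = 0, so β = Σxᵢyᵢ / (Σxᵢ² + σ²/τ²).
Σxᵢyᵢ = 1·1 + 1·4 + 4·15 + 2·7 + 1·6 = 85; Σxᵢ² = 23; σ²/τ² = 1.
β̂_MAP = 85 / (23 + 1) = 85/24 ≈ 3.542.

β̂_MAP = 3.542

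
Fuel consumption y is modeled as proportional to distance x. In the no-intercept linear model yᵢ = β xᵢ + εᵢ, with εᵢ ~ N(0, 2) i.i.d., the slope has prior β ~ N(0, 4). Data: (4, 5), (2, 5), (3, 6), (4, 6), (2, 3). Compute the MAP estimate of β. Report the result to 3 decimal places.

β̂_MAP = 1.576

log p(β | y) = −Σ(yᵢ − βxᵢ)²/(2·2) − β²/(2·4) + const.
Setting the derivative to zero: Σxᵢ(yᵢ − βxᵢ)/2 − β/4 = 0, so β = Σxᵢyᵢ / (Σxᵢ² + σ²/τ²).
Σxᵢyᵢ = 4·5 + 2·5 + 3·6 + 4·6 + 2·3 = 78; Σxᵢ² = 49; σ²/τ² = 0.5.
β̂_MAP = 78 / (49 + 0.5) = 78/49.5 ≈ 1.576.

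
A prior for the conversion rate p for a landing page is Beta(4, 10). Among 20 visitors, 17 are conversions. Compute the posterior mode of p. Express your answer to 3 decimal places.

Prior: Beta(4, 10).
Data: 17 successes in 20 trials. The binomial likelihood contributes p^17(1−p)^3, so the posterior is Beta(4+17, 10+3) = Beta(21, 13).
For Beta(a, b) with a, b > 1 the mode is (a−1)/(a+b−2) = 20/32 ≈ 0.625.

p̂_MAP = 0.625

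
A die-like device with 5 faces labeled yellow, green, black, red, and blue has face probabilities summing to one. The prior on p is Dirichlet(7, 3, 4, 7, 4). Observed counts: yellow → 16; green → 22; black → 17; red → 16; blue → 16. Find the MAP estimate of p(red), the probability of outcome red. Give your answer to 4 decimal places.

MAP estimate of p(red) = 0.2056

The posterior is Dirichlet(αᵢ + nᵢ) = Dirichlet(23, 25, 21, 23, 20).
For a Dirichlet(a₁,…,a_K) with all aᵢ > 1, the mode has j-th component (aⱼ − 1)/(Σaᵢ − K).
Here Σaᵢ = 112 and K = 5, so p(red) = (23 − 1)/(112 − 5) = 22/107 ≈ 0.2056.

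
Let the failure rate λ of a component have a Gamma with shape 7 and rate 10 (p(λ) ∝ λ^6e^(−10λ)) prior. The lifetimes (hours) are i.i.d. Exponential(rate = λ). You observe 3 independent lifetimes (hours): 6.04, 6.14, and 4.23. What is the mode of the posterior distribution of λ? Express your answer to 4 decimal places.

λ̂_MAP = 0.3408

The Exponential(rate=λ) likelihood is ∝ λ^n e^(−λΣtᵢ). Here n = 3 and Σtᵢ = 6.04 + 6.14 + 4.23 = 16.41.
Posterior ∝ λ^6e^(−10λ) · λ^3e^(−16.41λ) = λ^9e^(−26.41λ), i.e. Gamma(10, 26.41).
Mode = (a−1)/b = 9/26.41 ≈ 0.3408.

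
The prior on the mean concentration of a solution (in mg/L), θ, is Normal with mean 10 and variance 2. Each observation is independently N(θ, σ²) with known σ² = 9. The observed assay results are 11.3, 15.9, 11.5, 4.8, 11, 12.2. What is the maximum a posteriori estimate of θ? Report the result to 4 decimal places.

n = 6; x̄ = (11.3 + 15.9 + 11.5 + 4.8 + 11 + 12.2)/6 = 66.7/6 = 667/60 ≈ 11.1167.
For a Normal prior and Normal likelihood with known variance, the posterior is Normal; its mode equals its mean, the precision-weighted average.
Prior precision 1/σ₀² = 1/2 = 0.5; data precision n/σ² = 6/9 = 2/3.
θ̂ = (0.5·10 + (2/3)·(667/60)) / (0.5 + 2/3) = (1117/90)/(7/6) = 1117/105 ≈ 10.6381.

θ̂_MAP = 10.6381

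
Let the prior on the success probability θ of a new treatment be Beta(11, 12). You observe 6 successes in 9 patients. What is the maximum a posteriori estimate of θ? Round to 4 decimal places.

Prior: Beta(11, 12).
Data: 6 successes in 9 trials. The binomial likelihood contributes θ^6(1−θ)^3, so the posterior is Beta(11+6, 12+3) = Beta(17, 15).
For Beta(a, b) with a, b > 1 the mode is (a−1)/(a+b−2) = 16/30 ≈ 0.5333.

θ̂_MAP = 0.5333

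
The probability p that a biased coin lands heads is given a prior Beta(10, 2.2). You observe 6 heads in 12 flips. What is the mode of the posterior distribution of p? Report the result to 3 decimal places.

Prior: Beta(10, 2.2).
Data: 6 successes in 12 trials. The binomial likelihood contributes p^6(1−p)^6, so the posterior is Beta(10+6, 2.2+6) = Beta(16, 8.2).
For Beta(a, b) with a, b > 1 the mode is (a−1)/(a+b−2) = 15/22.2 ≈ 0.676.

p̂_MAP = 0.676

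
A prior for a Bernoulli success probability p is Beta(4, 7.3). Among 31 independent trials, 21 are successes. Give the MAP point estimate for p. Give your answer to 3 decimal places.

Prior: Beta(4, 7.3).
Data: 21 successes in 31 trials. The binomial likelihood contributes p^21(1−p)^10, so the posterior is Beta(4+21, 7.3+10) = Beta(25, 17.3).
For Beta(a, b) with a, b > 1 the mode is (a−1)/(a+b−2) = 24/40.3 ≈ 0.596.

p̂_MAP = 0.596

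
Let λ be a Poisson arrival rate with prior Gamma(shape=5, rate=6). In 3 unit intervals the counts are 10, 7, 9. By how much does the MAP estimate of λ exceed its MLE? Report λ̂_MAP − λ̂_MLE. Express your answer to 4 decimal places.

Σxᵢ = 26. Posterior is Gamma(31, 9); MAP = (31−1)/9 = 30/9 ≈ 3.33333.
MLE = x̄ = 26/3 ≈ 8.66667.
Difference = 30/9 − 26/3 = -16/3 ≈ -5.3333.

MAP − MLE = -5.3333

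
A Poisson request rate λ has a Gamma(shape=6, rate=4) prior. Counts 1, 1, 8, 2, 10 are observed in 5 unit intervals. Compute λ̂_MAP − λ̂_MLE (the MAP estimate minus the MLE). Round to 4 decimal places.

Σxᵢ = 22. Posterior is Gamma(28, 9); MAP = (28−1)/9 = 27/9 ≈ 3.00000.
MLE = x̄ = 22/5 ≈ 4.40000.
Difference = 27/9 − 22/5 = -7/5 ≈ -1.4000.

MAP − MLE = -1.4000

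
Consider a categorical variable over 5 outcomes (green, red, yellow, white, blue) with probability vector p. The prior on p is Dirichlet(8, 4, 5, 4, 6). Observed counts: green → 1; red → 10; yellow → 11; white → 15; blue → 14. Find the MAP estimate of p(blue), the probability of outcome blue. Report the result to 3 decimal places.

MAP estimate of p(blue) = 0.260

The posterior is Dirichlet(αᵢ + nᵢ) = Dirichlet(9, 14, 16, 19, 20).
For a Dirichlet(a₁,…,a_K) with all aᵢ > 1, the mode has j-th component (aⱼ − 1)/(Σaᵢ − K).
Here Σaᵢ = 78 and K = 5, so p(blue) = (20 − 1)/(78 − 5) = 19/73 ≈ 0.260.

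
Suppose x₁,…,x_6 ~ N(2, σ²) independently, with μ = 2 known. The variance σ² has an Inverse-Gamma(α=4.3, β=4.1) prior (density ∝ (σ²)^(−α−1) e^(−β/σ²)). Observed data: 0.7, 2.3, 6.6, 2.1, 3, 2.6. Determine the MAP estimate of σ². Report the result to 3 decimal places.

Sum of squared deviations about the known mean: SS = (0.7−2)² + (2.3−2)² + (6.6−2)² + (2.1−2)² + (3−2)² + (2.6−2)² = 24.31.
The Normal likelihood contributes (σ²)^(−n/2) exp(−SS/(2σ²)), so the posterior is Inverse-Gamma(α + n/2, β + SS/2) = Inverse-Gamma(7.3, 16.255).
The mode of Inverse-Gamma(a, b) is b/(a+1) = 16.255/8.3 ≈ 1.958.

σ̂²_MAP = 1.958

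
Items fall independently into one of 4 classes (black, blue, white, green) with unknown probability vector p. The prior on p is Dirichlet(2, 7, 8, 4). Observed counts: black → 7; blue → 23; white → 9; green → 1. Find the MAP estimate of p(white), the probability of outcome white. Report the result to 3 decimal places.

The posterior is Dirichlet(αᵢ + nᵢ) = Dirichlet(9, 30, 17, 5).
For a Dirichlet(a₁,…,a_K) with all aᵢ > 1, the mode has j-th component (aⱼ − 1)/(Σaᵢ − K).
Here Σaᵢ = 61 and K = 4, so p(white) = (17 − 1)/(61 − 4) = 16/57 ≈ 0.281.

MAP estimate of p(white) = 0.281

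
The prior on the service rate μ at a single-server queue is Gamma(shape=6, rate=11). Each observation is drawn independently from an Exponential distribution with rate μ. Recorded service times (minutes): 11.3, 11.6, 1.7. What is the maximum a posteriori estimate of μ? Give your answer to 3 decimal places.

The Exponential(rate=μ) likelihood is ∝ μ^n e^(−μΣtᵢ). Here n = 3 and Σtᵢ = 11.3 + 11.6 + 1.7 = 24.6.
Posterior ∝ μ^5e^(−11μ) · μ^3e^(−24.6μ) = μ^8e^(−35.6μ), i.e. Gamma(9, 35.6).
Mode = (a−1)/b = 8/35.6 ≈ 0.225.

μ̂_MAP = 0.225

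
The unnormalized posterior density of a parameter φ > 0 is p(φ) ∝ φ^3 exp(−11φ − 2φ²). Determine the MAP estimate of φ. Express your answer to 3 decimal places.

ℓ'(φ) = 3/φ − 11 − 4φ. Setting this to zero and multiplying by φ: 4φ² + 11φ − 3 = 0.
φ = (−11 + √(11² + 4·4·3)) / (2·4) = (−11 + √169) / 8 = (−11 + 13)/8 = 1/4.
ℓ''(φ) = −3/φ² − 4 < 0, confirming a maximum.

φ̂_MAP = 0.250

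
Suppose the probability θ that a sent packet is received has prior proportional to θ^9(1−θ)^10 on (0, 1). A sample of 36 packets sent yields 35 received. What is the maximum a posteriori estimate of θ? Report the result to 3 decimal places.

The prior density ∝ θ^9(1−θ)^10 is the kernel of Beta(10, 11).
Data: 35 successes in 36 trials. The binomial likelihood contributes θ^35(1−θ)^1, so the posterior is Beta(10+35, 11+1) = Beta(45, 12).
For Beta(a, b) with a, b > 1 the mode is (a−1)/(a+b−2) = 44/55 ≈ 0.800.

θ̂_MAP = 0.800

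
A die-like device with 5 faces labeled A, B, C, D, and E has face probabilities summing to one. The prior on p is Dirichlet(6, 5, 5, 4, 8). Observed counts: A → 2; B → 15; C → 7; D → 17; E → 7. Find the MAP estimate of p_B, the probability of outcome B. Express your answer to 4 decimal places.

The posterior is Dirichlet(αᵢ + nᵢ) = Dirichlet(8, 20, 12, 21, 15).
For a Dirichlet(a₁,…,a_K) with all aᵢ > 1, the mode has j-th component (aⱼ − 1)/(Σaᵢ − K).
Here Σaᵢ = 76 and K = 5, so p_B = (20 − 1)/(76 − 5) = 19/71 ≈ 0.2676.

MAP estimate of p_B = 0.2676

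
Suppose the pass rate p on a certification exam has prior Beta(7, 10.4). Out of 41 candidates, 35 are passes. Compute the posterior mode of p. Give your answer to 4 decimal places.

Prior: Beta(7, 10.4).
Data: 35 successes in 41 trials. The binomial likelihood contributes p^35(1−p)^6, so the posterior is Beta(7+35, 10.4+6) = Beta(42, 16.4).
For Beta(a, b) with a, b > 1 the mode is (a−1)/(a+b−2) = 41/56.4 ≈ 0.7270.

p̂_MAP = 0.7270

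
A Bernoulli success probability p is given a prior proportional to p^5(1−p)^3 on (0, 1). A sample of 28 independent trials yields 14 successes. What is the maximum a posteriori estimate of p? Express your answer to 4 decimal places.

The prior density ∝ p^5(1−p)^3 is the kernel of Beta(6, 4).
Data: 14 successes in 28 trials. The binomial likelihood contributes p^14(1−p)^14, so the posterior is Beta(6+14, 4+14) = Beta(20, 18).
For Beta(a, b) with a, b > 1 the mode is (a−1)/(a+b−2) = 19/36 ≈ 0.5278.

p̂_MAP = 0.5278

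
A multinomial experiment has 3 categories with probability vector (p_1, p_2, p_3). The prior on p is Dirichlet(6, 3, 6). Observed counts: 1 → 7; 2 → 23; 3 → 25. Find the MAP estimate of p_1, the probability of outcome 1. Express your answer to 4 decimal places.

The posterior is Dirichlet(αᵢ + nᵢ) = Dirichlet(13, 26, 31).
For a Dirichlet(a₁,…,a_K) with all aᵢ > 1, the mode has j-th component (aⱼ − 1)/(Σaᵢ − K).
Here Σaᵢ = 70 and K = 3, so p_1 = (13 − 1)/(70 − 3) = 12/67 ≈ 0.1791.

MAP estimate: 0.1791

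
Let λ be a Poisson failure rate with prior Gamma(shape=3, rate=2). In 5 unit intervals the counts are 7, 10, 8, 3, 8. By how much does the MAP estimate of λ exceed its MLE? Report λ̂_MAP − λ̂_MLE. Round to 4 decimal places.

Σxᵢ = 36. Posterior is Gamma(39, 7); MAP = (39−1)/7 = 38/7 ≈ 5.42857.
MLE = x̄ = 36/5 ≈ 7.20000.
Difference = 38/7 − 36/5 = -62/35 ≈ -1.7714.

MAP − MLE = -1.7714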